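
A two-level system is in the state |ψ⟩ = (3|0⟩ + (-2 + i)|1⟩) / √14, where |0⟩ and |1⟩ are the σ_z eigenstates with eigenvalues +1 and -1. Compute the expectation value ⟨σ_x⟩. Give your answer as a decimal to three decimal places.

-0.857

⟨σ_x⟩ = 2 Re(a* b)/(|a|²+|b|²) with a = 3, b = (-2 + i).
a* b = (-6 + 3i), so ⟨σ_x⟩ = -12/14.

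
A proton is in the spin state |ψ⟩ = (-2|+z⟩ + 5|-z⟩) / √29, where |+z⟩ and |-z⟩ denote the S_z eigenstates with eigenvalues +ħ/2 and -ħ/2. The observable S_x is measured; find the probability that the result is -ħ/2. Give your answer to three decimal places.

0.845

|-x⟩ = (|+z⟩ - |-z⟩)/√2, so ⟨-x|ψ⟩ = (-7) / (√2·√29).
P = |-7|² / 58 = 49/58.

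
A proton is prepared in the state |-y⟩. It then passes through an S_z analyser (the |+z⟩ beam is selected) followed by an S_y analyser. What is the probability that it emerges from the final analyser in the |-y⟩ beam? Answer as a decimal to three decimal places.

0.250

First analyser (S_z): from |-y⟩, P(|+z⟩) = 1/2.
After stage 1 the state is |+z⟩; P(|-y⟩) = |⟨-y|+z⟩|² = 1/2.
Joint probability = 1/2 × 1/2 = 0.250.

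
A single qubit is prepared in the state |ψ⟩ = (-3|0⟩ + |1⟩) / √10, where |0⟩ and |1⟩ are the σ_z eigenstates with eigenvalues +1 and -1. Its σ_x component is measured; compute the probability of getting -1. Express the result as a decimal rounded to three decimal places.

|-x⟩ = (|0⟩ - |1⟩)/√2, so ⟨-x|ψ⟩ = (-4) / (√2·√10).
P = |-4|² / 20 = 16/20.

0.800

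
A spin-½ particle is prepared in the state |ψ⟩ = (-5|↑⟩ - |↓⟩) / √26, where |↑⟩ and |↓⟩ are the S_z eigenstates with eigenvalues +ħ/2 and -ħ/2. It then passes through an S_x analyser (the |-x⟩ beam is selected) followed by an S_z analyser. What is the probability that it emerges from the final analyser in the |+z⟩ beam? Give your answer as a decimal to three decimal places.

0.154

First analyser (S_x): P(|-x⟩) = |⟨-x|ψ⟩|² = 16/52.
After stage 1 the state is |-x⟩; P(|+z⟩) = |⟨+z|-x⟩|² = 1/2.
Joint probability = 16/52 × 1/2 = 0.154.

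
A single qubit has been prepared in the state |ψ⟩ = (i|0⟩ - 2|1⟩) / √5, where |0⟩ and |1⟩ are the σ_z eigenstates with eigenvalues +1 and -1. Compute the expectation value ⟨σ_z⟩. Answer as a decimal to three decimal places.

-0.600

⟨σ_z⟩ = |a|² - |b|² divided by |a|²+|b|², with a, b the |0⟩, |1⟩ amplitudes.
= (1 - 4)/5 = -3/5.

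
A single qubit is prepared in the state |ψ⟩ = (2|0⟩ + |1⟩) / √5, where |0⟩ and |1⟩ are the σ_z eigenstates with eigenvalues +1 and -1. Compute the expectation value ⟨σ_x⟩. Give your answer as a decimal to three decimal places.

0.800

⟨σ_x⟩ = 2 Re(a* b)/(|a|²+|b|²) with a = 2, b = 1.
a* b = 2, so ⟨σ_x⟩ = 4/5.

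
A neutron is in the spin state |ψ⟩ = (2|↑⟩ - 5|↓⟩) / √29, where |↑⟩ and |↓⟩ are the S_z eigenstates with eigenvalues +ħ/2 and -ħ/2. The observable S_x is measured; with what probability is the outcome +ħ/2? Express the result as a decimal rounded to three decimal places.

|+x⟩ = (|↑⟩ + |↓⟩)/√2, so ⟨+x|ψ⟩ = (-3) / (√2·√29).
P = |-3|² / 58 = 9/58.

0.155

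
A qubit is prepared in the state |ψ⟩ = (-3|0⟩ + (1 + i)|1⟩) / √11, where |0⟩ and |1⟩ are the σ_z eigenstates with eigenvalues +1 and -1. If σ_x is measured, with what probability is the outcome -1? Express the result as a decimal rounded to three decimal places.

0.773

|-x⟩ = (|0⟩ - |1⟩)/√2, so ⟨-x|ψ⟩ = (-4 - i) / (√2·√11).
P = |-4 - i|² / 22 = 17/22.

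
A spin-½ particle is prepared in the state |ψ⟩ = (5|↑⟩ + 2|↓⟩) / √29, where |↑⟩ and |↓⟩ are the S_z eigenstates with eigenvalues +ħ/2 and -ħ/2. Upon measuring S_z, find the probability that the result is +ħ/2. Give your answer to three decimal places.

The +ħ/2 outcome corresponds to |↑⟩. Its amplitude in |ψ⟩ is 5/√29.
P = |5|² / 29 = 25/29.

0.862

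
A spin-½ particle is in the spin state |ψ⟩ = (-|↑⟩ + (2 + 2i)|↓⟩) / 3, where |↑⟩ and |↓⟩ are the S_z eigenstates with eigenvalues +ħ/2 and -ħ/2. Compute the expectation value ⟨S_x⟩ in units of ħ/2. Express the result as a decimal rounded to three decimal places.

-0.444

⟨σ_x⟩ = 2 Re(a* b)/(|a|²+|b|²) with a = -1, b = (2 + 2i).
a* b = (-2 - 2i), so ⟨σ_x⟩ = -4/9.
⟨S_x⟩ = (ħ/2)·⟨σ_x⟩.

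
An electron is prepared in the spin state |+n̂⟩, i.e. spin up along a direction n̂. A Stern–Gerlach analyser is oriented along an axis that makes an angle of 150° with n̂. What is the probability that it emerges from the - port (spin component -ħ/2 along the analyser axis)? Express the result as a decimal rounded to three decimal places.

0.933

For spin-½, the probability of finding spin-up along an axis at angle θ to the initial spin direction is cos²(θ/2); spin-down is sin²(θ/2).
θ = 150°, so P = sin²(75°) ≈ 0.933.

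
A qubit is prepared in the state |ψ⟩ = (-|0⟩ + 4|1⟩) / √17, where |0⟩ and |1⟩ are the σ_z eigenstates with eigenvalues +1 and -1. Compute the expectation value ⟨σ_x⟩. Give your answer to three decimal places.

⟨σ_x⟩ = 2 Re(a* b)/(|a|²+|b|²) with a = -1, b = 4.
a* b = -4, so ⟨σ_x⟩ = -8/17.

-0.471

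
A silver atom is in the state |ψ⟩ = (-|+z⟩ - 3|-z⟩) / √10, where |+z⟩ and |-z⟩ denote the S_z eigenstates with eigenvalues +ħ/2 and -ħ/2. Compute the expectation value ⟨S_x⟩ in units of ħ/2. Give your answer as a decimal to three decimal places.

⟨σ_x⟩ = 2 Re(a* b)/(|a|²+|b|²) with a = -1, b = -3.
a* b = 3, so ⟨σ_x⟩ = 6/10.
⟨S_x⟩ = (ħ/2)·⟨σ_x⟩.

0.600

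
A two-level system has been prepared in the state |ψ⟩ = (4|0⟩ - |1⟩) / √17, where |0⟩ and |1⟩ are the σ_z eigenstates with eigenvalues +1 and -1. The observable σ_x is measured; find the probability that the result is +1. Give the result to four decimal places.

0.2647

|+x⟩ = (|0⟩ + |1⟩)/√2, so ⟨+x|ψ⟩ = (3) / (√2·√17).
P = |3|² / 34 = 9/34.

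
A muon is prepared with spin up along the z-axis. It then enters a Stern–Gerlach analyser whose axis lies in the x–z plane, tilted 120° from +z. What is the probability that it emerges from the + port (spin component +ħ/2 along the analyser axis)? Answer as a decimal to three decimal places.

0.250

For spin-½, the probability of finding spin-up along an axis at angle θ to the initial spin direction is cos²(θ/2); spin-down is sin²(θ/2).
θ = 120°, so P = cos²(60°) ≈ 0.250.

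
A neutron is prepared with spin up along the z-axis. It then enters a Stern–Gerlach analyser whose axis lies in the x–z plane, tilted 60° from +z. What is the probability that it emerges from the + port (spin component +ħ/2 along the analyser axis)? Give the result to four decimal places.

For spin-½, the probability of finding spin-up along an axis at angle θ to the initial spin direction is cos²(θ/2); spin-down is sin²(θ/2).
θ = 60°, so P = cos²(30°) ≈ 0.7500.

0.7500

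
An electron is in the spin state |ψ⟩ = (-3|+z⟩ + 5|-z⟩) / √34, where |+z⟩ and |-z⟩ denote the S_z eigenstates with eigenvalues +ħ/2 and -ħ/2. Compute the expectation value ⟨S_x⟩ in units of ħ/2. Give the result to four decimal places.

-0.8824

⟨σ_x⟩ = 2 Re(a* b)/(|a|²+|b|²) with a = -3, b = 5.
a* b = -15, so ⟨σ_x⟩ = -30/34.
⟨S_x⟩ = (ħ/2)·⟨σ_x⟩.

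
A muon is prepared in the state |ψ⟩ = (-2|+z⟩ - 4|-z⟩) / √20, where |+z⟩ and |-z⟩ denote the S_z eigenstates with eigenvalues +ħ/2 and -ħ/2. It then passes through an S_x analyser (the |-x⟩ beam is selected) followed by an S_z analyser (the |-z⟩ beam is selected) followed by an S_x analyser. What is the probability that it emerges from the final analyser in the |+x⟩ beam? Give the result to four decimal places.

First analyser (S_x): P(|-x⟩) = |⟨-x|ψ⟩|² = 4/40.
After stage 1 the state is |-x⟩; P(|-z⟩) = |⟨-z|-x⟩|² = 1/2.
After stage 2 the state is |-z⟩; P(|+x⟩) = |⟨+x|-z⟩|² = 1/2.
Joint probability = 4/40 × 1/2 × 1/2 = 0.0250.

0.0250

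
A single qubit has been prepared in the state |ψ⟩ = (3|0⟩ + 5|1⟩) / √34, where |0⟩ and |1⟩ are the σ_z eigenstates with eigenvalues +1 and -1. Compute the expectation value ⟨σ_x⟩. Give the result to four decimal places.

0.8824

⟨σ_x⟩ = 2 Re(a* b)/(|a|²+|b|²) with a = 3, b = 5.
a* b = 15, so ⟨σ_x⟩ = 30/34.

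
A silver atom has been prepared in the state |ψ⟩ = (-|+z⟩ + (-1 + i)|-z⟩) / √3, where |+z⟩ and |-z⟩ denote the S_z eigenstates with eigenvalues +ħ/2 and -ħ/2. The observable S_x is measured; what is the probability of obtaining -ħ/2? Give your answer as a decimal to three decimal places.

0.167

|-x⟩ = (|+z⟩ - |-z⟩)/√2, so ⟨-x|ψ⟩ = (-i) / (√2·√3).
P = |-i|² / 6 = 1/6.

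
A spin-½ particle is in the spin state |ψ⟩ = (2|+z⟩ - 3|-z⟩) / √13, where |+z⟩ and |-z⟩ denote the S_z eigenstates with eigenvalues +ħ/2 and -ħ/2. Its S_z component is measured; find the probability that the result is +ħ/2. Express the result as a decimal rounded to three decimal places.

The +ħ/2 outcome corresponds to |+z⟩. Its amplitude in |ψ⟩ is 2/√13.
P = |2|² / 13 = 4/13.

0.308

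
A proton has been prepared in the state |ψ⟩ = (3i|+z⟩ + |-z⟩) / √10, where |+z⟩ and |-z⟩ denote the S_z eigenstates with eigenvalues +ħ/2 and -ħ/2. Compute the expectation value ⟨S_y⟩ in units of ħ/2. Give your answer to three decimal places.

⟨σ_y⟩ = 2 Im(a* b)/(|a|²+|b|²) with a = 3i, b = 1.
a* b = -3i, so ⟨σ_y⟩ = -6/10.
⟨S_y⟩ = (ħ/2)·⟨σ_y⟩.

-0.600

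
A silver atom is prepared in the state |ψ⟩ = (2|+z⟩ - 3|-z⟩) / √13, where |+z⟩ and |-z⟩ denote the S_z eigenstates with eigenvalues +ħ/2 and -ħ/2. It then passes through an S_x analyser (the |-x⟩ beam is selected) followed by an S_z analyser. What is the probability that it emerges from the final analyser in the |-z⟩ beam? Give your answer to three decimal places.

0.481

First analyser (S_x): P(|-x⟩) = |⟨-x|ψ⟩|² = 25/26.
After stage 1 the state is |-x⟩; P(|-z⟩) = |⟨-z|-x⟩|² = 1/2.
Joint probability = 25/26 × 1/2 = 0.481.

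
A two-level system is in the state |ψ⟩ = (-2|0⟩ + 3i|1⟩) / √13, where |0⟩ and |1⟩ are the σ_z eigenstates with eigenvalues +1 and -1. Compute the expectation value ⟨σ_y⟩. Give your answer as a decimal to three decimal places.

-0.923

⟨σ_y⟩ = 2 Im(a* b)/(|a|²+|b|²) with a = -2, b = 3i.
a* b = -6i, so ⟨σ_y⟩ = -12/13.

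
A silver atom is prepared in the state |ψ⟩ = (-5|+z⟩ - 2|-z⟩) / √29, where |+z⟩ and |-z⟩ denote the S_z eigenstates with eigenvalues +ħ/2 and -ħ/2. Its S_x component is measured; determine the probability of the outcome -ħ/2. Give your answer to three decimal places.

|-x⟩ = (|+z⟩ - |-z⟩)/√2, so ⟨-x|ψ⟩ = (-3) / (√2·√29).
P = |-3|² / 58 = 9/58.

0.155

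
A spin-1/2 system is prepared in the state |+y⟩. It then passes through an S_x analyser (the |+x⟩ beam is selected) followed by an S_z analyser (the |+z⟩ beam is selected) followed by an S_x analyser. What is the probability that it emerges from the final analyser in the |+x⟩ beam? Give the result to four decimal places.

0.1250

First analyser (S_x): from |+y⟩, P(|+x⟩) = 1/2.
After stage 1 the state is |+x⟩; P(|+z⟩) = |⟨+z|+x⟩|² = 1/2.
After stage 2 the state is |+z⟩; P(|+x⟩) = |⟨+x|+z⟩|² = 1/2.
Joint probability = 1/2 × 1/2 × 1/2 = 0.1250.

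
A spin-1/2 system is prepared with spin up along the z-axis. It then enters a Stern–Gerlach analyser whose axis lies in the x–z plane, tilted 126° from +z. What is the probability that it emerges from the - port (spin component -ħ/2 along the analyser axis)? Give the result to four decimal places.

For spin-½, the probability of finding spin-up along an axis at angle θ to the initial spin direction is cos²(θ/2); spin-down is sin²(θ/2).
θ = 126°, so P = sin²(63°) ≈ 0.7939.

0.7939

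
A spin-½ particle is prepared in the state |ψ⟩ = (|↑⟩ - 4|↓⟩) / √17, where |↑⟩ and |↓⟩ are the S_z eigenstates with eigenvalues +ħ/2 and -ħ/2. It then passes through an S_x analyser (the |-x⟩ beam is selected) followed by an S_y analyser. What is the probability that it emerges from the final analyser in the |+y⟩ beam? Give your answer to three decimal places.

0.368

First analyser (S_x): P(|-x⟩) = |⟨-x|ψ⟩|² = 25/34.
After stage 1 the state is |-x⟩; P(|+y⟩) = |⟨+y|-x⟩|² = 1/2.
Joint probability = 25/34 × 1/2 = 0.368.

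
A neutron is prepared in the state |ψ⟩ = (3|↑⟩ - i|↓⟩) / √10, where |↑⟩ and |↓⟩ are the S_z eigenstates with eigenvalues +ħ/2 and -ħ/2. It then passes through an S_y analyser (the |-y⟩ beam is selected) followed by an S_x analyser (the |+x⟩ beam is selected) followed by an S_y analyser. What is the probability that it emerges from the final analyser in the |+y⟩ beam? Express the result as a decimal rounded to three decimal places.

0.200

First analyser (S_y): P(|-y⟩) = |⟨-y|ψ⟩|² = 16/20.
After stage 1 the state is |-y⟩; P(|+x⟩) = |⟨+x|-y⟩|² = 1/2.
After stage 2 the state is |+x⟩; P(|+y⟩) = |⟨+y|+x⟩|² = 1/2.
Joint probability = 16/20 × 1/2 × 1/2 = 0.200.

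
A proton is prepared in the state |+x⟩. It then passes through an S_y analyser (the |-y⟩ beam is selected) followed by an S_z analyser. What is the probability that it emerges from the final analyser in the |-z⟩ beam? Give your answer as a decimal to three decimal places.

0.250

First analyser (S_y): from |+x⟩, P(|-y⟩) = 1/2.
After stage 1 the state is |-y⟩; P(|-z⟩) = |⟨-z|-y⟩|² = 1/2.
Joint probability = 1/2 × 1/2 = 0.250.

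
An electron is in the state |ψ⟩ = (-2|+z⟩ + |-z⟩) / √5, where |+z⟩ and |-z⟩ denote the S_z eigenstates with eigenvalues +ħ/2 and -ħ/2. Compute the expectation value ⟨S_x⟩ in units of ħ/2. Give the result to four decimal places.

⟨σ_x⟩ = 2 Re(a* b)/(|a|²+|b|²) with a = -2, b = 1.
a* b = -2, so ⟨σ_x⟩ = -4/5.
⟨S_x⟩ = (ħ/2)·⟨σ_x⟩.

-0.8000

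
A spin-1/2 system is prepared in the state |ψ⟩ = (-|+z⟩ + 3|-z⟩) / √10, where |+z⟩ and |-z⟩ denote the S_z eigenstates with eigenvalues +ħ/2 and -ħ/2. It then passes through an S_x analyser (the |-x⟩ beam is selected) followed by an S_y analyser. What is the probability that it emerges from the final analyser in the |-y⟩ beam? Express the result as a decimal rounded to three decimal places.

First analyser (S_x): P(|-x⟩) = |⟨-x|ψ⟩|² = 16/20.
After stage 1 the state is |-x⟩; P(|-y⟩) = |⟨-y|-x⟩|² = 1/2.
Joint probability = 16/20 × 1/2 = 0.400.

0.400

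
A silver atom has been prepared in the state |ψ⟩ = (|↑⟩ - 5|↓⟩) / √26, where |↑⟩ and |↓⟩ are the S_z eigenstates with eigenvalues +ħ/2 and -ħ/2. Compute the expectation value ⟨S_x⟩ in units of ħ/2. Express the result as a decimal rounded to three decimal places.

-0.385

⟨σ_x⟩ = 2 Re(a* b)/(|a|²+|b|²) with a = 1, b = -5.
a* b = -5, so ⟨σ_x⟩ = -10/26.
⟨S_x⟩ = (ħ/2)·⟨σ_x⟩.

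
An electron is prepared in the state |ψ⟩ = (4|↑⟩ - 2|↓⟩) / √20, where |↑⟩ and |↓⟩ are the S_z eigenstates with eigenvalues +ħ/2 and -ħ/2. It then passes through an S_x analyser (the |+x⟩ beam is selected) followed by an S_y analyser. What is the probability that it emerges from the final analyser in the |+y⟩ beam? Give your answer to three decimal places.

0.050

First analyser (S_x): P(|+x⟩) = |⟨+x|ψ⟩|² = 4/40.
After stage 1 the state is |+x⟩; P(|+y⟩) = |⟨+y|+x⟩|² = 1/2.
Joint probability = 4/40 × 1/2 = 0.050.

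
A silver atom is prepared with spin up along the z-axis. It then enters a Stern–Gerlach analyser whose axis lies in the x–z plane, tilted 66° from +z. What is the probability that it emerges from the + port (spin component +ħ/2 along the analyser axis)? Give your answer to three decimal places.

0.703

For spin-½, the probability of finding spin-up along an axis at angle θ to the initial spin direction is cos²(θ/2); spin-down is sin²(θ/2).
θ = 66°, so P = cos²(33°) ≈ 0.703.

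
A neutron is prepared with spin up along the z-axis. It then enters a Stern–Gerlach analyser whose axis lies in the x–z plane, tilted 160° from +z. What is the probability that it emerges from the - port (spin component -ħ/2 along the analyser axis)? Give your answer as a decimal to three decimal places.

0.970

For spin-½, the probability of finding spin-up along an axis at angle θ to the initial spin direction is cos²(θ/2); spin-down is sin²(θ/2).
θ = 160°, so P = sin²(80°) ≈ 0.970.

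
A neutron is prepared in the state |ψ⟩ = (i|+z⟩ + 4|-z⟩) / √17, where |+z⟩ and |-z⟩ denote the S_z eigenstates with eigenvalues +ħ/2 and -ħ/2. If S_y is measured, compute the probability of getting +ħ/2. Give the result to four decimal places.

0.2647

|+y⟩ = (|+z⟩ + i|-z⟩)/√2, so ⟨+y|ψ⟩ = (-3i) / (√2·√17).
P = |-3i|² / 34 = 9/34.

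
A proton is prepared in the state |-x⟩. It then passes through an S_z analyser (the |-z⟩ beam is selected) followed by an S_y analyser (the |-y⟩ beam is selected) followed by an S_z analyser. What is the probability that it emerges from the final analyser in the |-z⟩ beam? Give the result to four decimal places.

0.1250

First analyser (S_z): from |-x⟩, P(|-z⟩) = 1/2.
After stage 1 the state is |-z⟩; P(|-y⟩) = |⟨-y|-z⟩|² = 1/2.
After stage 2 the state is |-y⟩; P(|-z⟩) = |⟨-z|-y⟩|² = 1/2.
Joint probability = 1/2 × 1/2 × 1/2 = 0.1250.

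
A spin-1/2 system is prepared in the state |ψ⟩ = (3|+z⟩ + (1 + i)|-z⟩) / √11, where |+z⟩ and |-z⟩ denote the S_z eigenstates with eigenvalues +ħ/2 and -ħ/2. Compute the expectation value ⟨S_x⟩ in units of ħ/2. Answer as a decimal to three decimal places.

0.545

⟨σ_x⟩ = 2 Re(a* b)/(|a|²+|b|²) with a = 3, b = (1 + i).
a* b = (3 + 3i), so ⟨σ_x⟩ = 6/11.
⟨S_x⟩ = (ħ/2)·⟨σ_x⟩.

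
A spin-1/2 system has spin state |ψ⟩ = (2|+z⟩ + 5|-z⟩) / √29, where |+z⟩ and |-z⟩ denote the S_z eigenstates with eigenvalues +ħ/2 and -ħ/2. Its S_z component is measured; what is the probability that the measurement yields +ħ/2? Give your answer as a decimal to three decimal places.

0.138

The +ħ/2 outcome corresponds to |+z⟩. Its amplitude in |ψ⟩ is 2/√29.
P = |2|² / 29 = 4/29.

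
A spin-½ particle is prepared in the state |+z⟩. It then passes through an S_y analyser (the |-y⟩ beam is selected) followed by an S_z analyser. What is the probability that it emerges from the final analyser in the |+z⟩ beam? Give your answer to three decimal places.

First analyser (S_y): from |+z⟩, P(|-y⟩) = 1/2.
After stage 1 the state is |-y⟩; P(|+z⟩) = |⟨+z|-y⟩|² = 1/2.
Joint probability = 1/2 × 1/2 = 0.250.

0.250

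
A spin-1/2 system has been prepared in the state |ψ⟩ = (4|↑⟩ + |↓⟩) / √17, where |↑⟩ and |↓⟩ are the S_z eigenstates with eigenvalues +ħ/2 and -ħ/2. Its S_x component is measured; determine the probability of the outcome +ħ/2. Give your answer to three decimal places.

0.735

|+x⟩ = (|↑⟩ + |↓⟩)/√2, so ⟨+x|ψ⟩ = (5) / (√2·√17).
P = |5|² / 34 = 25/34.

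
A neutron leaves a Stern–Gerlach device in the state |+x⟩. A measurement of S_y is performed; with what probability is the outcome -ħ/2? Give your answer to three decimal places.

0.500

In the S_z basis, |+x⟩ = (|+z⟩ + |-z⟩)/√2 and |-y⟩ = (|+z⟩ - i|-z⟩)/√2.
|⟨-y|+x⟩|² = 1/2.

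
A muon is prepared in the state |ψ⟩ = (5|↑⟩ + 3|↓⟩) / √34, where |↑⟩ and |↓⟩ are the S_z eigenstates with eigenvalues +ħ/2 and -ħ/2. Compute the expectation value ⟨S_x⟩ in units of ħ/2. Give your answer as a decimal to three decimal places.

⟨σ_x⟩ = 2 Re(a* b)/(|a|²+|b|²) with a = 5, b = 3.
a* b = 15, so ⟨σ_x⟩ = 30/34.
⟨S_x⟩ = (ħ/2)·⟨σ_x⟩.

0.882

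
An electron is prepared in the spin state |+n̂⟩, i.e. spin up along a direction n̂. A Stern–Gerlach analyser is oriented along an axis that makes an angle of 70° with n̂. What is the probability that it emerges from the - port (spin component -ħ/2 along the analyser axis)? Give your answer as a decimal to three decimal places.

For spin-½, the probability of finding spin-up along an axis at angle θ to the initial spin direction is cos²(θ/2); spin-down is sin²(θ/2).
θ = 70°, so P = sin²(35°) ≈ 0.329.

0.329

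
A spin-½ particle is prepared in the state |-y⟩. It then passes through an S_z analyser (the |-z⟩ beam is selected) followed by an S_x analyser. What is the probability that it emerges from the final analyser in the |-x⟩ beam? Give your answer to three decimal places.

First analyser (S_z): from |-y⟩, P(|-z⟩) = 1/2.
After stage 1 the state is |-z⟩; P(|-x⟩) = |⟨-x|-z⟩|² = 1/2.
Joint probability = 1/2 × 1/2 = 0.250.

0.250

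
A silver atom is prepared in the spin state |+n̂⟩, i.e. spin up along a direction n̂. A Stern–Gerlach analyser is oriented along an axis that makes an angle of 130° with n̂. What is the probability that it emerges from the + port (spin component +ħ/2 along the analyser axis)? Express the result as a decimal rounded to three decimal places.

0.179

For spin-½, the probability of finding spin-up along an axis at angle θ to the initial spin direction is cos²(θ/2); spin-down is sin²(θ/2).
θ = 130°, so P = cos²(65°) ≈ 0.179.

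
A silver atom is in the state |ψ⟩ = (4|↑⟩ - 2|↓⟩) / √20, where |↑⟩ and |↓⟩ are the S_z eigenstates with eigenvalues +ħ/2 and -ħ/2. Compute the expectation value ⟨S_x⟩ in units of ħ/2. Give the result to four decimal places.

-0.8000

⟨σ_x⟩ = 2 Re(a* b)/(|a|²+|b|²) with a = 4, b = -2.
a* b = -8, so ⟨σ_x⟩ = -16/20.
⟨S_x⟩ = (ħ/2)·⟨σ_x⟩.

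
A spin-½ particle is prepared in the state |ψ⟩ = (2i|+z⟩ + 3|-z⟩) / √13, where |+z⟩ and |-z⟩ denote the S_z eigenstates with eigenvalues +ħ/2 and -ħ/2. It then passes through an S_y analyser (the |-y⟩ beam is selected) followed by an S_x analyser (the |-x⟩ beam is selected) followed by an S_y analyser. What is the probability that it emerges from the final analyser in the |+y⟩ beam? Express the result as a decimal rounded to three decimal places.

First analyser (S_y): P(|-y⟩) = |⟨-y|ψ⟩|² = 25/26.
After stage 1 the state is |-y⟩; P(|-x⟩) = |⟨-x|-y⟩|² = 1/2.
After stage 2 the state is |-x⟩; P(|+y⟩) = |⟨+y|-x⟩|² = 1/2.
Joint probability = 25/26 × 1/2 × 1/2 = 0.240.

0.240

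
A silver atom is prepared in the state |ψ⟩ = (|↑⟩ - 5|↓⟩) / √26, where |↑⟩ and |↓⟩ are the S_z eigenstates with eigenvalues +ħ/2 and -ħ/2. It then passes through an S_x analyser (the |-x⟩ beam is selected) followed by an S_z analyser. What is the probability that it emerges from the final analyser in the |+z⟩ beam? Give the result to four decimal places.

First analyser (S_x): P(|-x⟩) = |⟨-x|ψ⟩|² = 36/52.
After stage 1 the state is |-x⟩; P(|+z⟩) = |⟨+z|-x⟩|² = 1/2.
Joint probability = 36/52 × 1/2 = 0.3462.

0.3462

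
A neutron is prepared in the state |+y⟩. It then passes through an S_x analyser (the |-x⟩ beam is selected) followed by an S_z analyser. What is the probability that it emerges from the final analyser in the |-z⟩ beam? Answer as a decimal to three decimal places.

First analyser (S_x): from |+y⟩, P(|-x⟩) = 1/2.
After stage 1 the state is |-x⟩; P(|-z⟩) = |⟨-z|-x⟩|² = 1/2.
Joint probability = 1/2 × 1/2 = 0.250.

0.250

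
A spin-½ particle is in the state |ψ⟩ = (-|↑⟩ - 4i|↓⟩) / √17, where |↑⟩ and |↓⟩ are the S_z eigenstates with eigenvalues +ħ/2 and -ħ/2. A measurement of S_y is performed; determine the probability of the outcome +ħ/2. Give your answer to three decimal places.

|+y⟩ = (|↑⟩ + i|↓⟩)/√2, so ⟨+y|ψ⟩ = (-5) / (√2·√17).
P = |-5|² / 34 = 25/34.

0.735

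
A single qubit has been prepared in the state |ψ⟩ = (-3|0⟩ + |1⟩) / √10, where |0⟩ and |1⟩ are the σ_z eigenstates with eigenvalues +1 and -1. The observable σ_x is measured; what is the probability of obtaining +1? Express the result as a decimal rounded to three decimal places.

|+x⟩ = (|0⟩ + |1⟩)/√2, so ⟨+x|ψ⟩ = (-2) / (√2·√10).
P = |-2|² / 20 = 4/20.

0.200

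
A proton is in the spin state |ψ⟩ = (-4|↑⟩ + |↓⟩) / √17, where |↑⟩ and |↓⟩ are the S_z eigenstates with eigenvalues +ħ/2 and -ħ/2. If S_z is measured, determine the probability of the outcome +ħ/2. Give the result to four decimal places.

The +ħ/2 outcome corresponds to |↑⟩. Its amplitude in |ψ⟩ is -4/√17.
P = |-4|² / 17 = 16/17.

0.9412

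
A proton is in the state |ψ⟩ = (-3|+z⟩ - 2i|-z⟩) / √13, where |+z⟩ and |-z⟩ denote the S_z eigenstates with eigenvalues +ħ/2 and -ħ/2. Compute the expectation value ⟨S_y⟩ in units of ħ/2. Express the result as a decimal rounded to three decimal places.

⟨σ_y⟩ = 2 Im(a* b)/(|a|²+|b|²) with a = -3, b = -2i.
a* b = 6i, so ⟨σ_y⟩ = 12/13.
⟨S_y⟩ = (ħ/2)·⟨σ_y⟩.

0.923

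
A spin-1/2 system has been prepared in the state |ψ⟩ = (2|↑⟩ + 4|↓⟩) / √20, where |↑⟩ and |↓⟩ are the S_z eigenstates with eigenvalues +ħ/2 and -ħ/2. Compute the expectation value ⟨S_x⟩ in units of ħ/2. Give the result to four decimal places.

0.8000

⟨σ_x⟩ = 2 Re(a* b)/(|a|²+|b|²) with a = 2, b = 4.
a* b = 8, so ⟨σ_x⟩ = 16/20.
⟨S_x⟩ = (ħ/2)·⟨σ_x⟩.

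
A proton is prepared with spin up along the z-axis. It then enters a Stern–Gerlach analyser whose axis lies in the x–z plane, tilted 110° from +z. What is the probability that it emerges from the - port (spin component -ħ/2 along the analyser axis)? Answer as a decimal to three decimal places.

For spin-½, the probability of finding spin-up along an axis at angle θ to the initial spin direction is cos²(θ/2); spin-down is sin²(θ/2).
θ = 110°, so P = sin²(55°) ≈ 0.671.

0.671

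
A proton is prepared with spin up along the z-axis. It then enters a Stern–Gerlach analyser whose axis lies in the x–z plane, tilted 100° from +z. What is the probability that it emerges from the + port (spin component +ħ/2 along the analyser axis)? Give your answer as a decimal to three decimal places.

For spin-½, the probability of finding spin-up along an axis at angle θ to the initial spin direction is cos²(θ/2); spin-down is sin²(θ/2).
θ = 100°, so P = cos²(50°) ≈ 0.413.

0.413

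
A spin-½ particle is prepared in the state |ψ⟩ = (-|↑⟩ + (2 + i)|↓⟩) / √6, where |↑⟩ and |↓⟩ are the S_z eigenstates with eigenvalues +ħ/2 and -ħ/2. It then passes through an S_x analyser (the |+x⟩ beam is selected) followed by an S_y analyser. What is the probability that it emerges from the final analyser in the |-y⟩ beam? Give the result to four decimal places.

0.0833

First analyser (S_x): P(|+x⟩) = |⟨+x|ψ⟩|² = 2/12.
After stage 1 the state is |+x⟩; P(|-y⟩) = |⟨-y|+x⟩|² = 1/2.
Joint probability = 2/12 × 1/2 = 0.0833.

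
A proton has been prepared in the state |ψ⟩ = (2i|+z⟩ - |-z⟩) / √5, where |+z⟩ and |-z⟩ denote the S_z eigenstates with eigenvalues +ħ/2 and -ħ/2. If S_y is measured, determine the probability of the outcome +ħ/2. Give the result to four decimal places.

|+y⟩ = (|+z⟩ + i|-z⟩)/√2, so ⟨+y|ψ⟩ = (3i) / (√2·√5).
P = |3i|² / 10 = 9/10.

0.9000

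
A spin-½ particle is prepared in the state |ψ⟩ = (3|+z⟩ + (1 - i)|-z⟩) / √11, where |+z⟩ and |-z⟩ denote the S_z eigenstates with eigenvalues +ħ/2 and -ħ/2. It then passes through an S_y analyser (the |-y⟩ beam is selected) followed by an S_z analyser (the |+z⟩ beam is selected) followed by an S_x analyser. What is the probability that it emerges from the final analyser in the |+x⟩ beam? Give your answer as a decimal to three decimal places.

First analyser (S_y): P(|-y⟩) = |⟨-y|ψ⟩|² = 17/22.
After stage 1 the state is |-y⟩; P(|+z⟩) = |⟨+z|-y⟩|² = 1/2.
After stage 2 the state is |+z⟩; P(|+x⟩) = |⟨+x|+z⟩|² = 1/2.
Joint probability = 17/22 × 1/2 × 1/2 = 0.193.

0.193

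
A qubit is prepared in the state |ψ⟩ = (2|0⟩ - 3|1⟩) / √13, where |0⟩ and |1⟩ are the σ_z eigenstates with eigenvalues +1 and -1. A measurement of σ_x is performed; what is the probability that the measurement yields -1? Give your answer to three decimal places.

|-x⟩ = (|0⟩ - |1⟩)/√2, so ⟨-x|ψ⟩ = (5) / (√2·√13).
P = |5|² / 26 = 25/26.

0.962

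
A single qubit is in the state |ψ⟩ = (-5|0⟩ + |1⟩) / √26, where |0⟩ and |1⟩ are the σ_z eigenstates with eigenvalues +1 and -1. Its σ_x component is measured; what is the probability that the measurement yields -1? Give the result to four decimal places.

0.6923

|-x⟩ = (|0⟩ - |1⟩)/√2, so ⟨-x|ψ⟩ = (-6) / (√2·√26).
P = |-6|² / 52 = 36/52.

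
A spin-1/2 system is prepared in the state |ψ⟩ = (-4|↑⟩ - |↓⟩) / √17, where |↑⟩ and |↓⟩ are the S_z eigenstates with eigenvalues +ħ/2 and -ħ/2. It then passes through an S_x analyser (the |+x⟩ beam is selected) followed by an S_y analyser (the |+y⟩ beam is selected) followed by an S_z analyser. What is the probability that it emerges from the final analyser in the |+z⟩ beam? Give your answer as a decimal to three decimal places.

0.184

First analyser (S_x): P(|+x⟩) = |⟨+x|ψ⟩|² = 25/34.
After stage 1 the state is |+x⟩; P(|+y⟩) = |⟨+y|+x⟩|² = 1/2.
After stage 2 the state is |+y⟩; P(|+z⟩) = |⟨+z|+y⟩|² = 1/2.
Joint probability = 25/34 × 1/2 × 1/2 = 0.184.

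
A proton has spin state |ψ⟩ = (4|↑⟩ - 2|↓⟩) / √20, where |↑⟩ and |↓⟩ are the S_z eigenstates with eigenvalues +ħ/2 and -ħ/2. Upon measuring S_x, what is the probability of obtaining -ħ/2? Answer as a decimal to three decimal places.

0.900

|-x⟩ = (|↑⟩ - |↓⟩)/√2, so ⟨-x|ψ⟩ = (6) / (√2·√20).
P = |6|² / 40 = 36/40.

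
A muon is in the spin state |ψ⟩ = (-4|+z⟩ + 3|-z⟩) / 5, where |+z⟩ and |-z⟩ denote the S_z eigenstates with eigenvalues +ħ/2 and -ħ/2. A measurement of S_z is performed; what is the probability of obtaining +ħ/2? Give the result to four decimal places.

The +ħ/2 outcome corresponds to |+z⟩. Its amplitude in |ψ⟩ is -4/5.
P = |-4|² / 25 = 16/25.

0.6400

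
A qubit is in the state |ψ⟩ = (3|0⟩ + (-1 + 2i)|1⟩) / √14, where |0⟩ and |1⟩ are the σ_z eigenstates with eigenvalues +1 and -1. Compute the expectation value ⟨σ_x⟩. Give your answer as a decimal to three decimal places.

-0.429

⟨σ_x⟩ = 2 Re(a* b)/(|a|²+|b|²) with a = 3, b = (-1 + 2i).
a* b = (-3 + 6i), so ⟨σ_x⟩ = -6/14.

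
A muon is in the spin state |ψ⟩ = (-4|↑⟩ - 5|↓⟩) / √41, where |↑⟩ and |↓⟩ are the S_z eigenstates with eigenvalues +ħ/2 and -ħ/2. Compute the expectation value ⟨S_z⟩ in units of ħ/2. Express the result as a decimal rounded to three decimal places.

-0.220

⟨σ_z⟩ = |a|² - |b|² divided by |a|²+|b|², with a, b the |↑⟩, |↓⟩ amplitudes.
= (16 - 25)/41 = -9/41.
⟨S_z⟩ = (ħ/2)·⟨σ_z⟩.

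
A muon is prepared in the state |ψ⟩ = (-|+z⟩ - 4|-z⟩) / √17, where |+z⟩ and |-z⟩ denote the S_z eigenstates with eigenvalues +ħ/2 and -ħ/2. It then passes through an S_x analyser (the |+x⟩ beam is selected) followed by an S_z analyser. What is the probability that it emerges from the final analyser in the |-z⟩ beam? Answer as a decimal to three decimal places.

0.368

First analyser (S_x): P(|+x⟩) = |⟨+x|ψ⟩|² = 25/34.
After stage 1 the state is |+x⟩; P(|-z⟩) = |⟨-z|+x⟩|² = 1/2.
Joint probability = 25/34 × 1/2 = 0.368.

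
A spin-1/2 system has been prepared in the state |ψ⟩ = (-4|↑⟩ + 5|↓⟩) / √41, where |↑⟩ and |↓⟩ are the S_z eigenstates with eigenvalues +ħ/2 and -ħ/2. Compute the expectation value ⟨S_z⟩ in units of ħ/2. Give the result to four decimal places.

-0.2195

⟨σ_z⟩ = |a|² - |b|² divided by |a|²+|b|², with a, b the |↑⟩, |↓⟩ amplitudes.
= (16 - 25)/41 = -9/41.
⟨S_z⟩ = (ħ/2)·⟨σ_z⟩.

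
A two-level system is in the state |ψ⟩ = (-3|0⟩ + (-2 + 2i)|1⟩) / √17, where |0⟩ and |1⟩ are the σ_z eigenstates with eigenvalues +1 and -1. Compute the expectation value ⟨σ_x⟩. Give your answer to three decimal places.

0.706

⟨σ_x⟩ = 2 Re(a* b)/(|a|²+|b|²) with a = -3, b = (-2 + 2i).
a* b = (6 - 6i), so ⟨σ_x⟩ = 12/17.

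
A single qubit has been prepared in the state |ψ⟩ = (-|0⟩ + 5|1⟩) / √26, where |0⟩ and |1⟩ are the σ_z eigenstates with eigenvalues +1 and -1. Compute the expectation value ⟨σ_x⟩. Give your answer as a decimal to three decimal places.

-0.385

⟨σ_x⟩ = 2 Re(a* b)/(|a|²+|b|²) with a = -1, b = 5.
a* b = -5, so ⟨σ_x⟩ = -10/26.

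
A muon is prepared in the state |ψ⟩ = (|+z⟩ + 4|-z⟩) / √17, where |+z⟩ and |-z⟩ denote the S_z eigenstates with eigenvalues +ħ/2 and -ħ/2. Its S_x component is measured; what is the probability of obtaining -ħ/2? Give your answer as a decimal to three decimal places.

0.265

|-x⟩ = (|+z⟩ - |-z⟩)/√2, so ⟨-x|ψ⟩ = (-3) / (√2·√17).
P = |-3|² / 34 = 9/34.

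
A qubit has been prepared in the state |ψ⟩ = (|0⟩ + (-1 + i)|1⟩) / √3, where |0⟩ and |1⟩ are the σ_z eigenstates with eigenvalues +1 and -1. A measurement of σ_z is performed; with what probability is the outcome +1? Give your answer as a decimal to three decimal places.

The +1 outcome corresponds to |0⟩. Its amplitude in |ψ⟩ is 1/√3.
P = |1|² / 3 = 1/3.

0.333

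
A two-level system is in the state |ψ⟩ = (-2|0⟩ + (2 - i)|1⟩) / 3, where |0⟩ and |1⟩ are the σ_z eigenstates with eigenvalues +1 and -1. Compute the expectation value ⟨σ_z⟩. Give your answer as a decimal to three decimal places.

⟨σ_z⟩ = |a|² - |b|² divided by |a|²+|b|², with a, b the |0⟩, |1⟩ amplitudes.
= (4 - 5)/9 = -1/9.

-0.111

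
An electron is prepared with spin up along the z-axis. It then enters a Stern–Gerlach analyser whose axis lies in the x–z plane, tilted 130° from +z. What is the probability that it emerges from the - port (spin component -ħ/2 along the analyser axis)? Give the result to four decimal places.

For spin-½, the probability of finding spin-up along an axis at angle θ to the initial spin direction is cos²(θ/2); spin-down is sin²(θ/2).
θ = 130°, so P = sin²(65°) ≈ 0.8214.

0.8214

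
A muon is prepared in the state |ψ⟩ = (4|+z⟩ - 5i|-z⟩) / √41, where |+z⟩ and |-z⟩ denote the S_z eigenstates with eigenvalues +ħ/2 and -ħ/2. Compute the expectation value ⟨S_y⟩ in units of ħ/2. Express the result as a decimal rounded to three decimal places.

-0.976

⟨σ_y⟩ = 2 Im(a* b)/(|a|²+|b|²) with a = 4, b = -5i.
a* b = -20i, so ⟨σ_y⟩ = -40/41.
⟨S_y⟩ = (ħ/2)·⟨σ_y⟩.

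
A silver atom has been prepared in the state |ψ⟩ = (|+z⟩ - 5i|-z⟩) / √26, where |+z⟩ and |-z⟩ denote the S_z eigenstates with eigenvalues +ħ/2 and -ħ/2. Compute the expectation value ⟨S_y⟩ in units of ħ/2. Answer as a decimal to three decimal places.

-0.385

⟨σ_y⟩ = 2 Im(a* b)/(|a|²+|b|²) with a = 1, b = -5i.
a* b = -5i, so ⟨σ_y⟩ = -10/26.
⟨S_y⟩ = (ħ/2)·⟨σ_y⟩.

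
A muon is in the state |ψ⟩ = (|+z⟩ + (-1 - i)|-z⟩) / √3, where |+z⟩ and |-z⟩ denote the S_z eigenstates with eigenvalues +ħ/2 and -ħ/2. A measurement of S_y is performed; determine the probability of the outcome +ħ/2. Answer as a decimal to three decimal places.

0.167

|+y⟩ = (|+z⟩ + i|-z⟩)/√2, so ⟨+y|ψ⟩ = (i) / (√2·√3).
P = |i|² / 6 = 1/6.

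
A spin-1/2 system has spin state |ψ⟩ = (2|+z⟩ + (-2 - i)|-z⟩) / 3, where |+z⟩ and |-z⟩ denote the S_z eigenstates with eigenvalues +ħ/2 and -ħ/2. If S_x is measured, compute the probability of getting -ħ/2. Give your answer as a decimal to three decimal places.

0.944

|-x⟩ = (|+z⟩ - |-z⟩)/√2, so ⟨-x|ψ⟩ = (4 + i) / (√2·3).
P = |4 + i|² / 18 = 17/18.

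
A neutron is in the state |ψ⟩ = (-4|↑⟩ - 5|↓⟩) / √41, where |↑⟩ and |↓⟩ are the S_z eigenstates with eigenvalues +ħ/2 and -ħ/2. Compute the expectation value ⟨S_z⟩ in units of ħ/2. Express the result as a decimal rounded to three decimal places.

⟨σ_z⟩ = |a|² - |b|² divided by |a|²+|b|², with a, b the |↑⟩, |↓⟩ amplitudes.
= (16 - 25)/41 = -9/41.
⟨S_z⟩ = (ħ/2)·⟨σ_z⟩.

-0.220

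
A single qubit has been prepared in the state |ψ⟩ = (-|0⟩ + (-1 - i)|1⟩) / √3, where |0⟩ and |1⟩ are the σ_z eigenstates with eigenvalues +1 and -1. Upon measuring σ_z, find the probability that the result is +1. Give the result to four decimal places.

0.3333

The +1 outcome corresponds to |0⟩. Its amplitude in |ψ⟩ is -1/√3.
P = |-1|² / 3 = 1/3.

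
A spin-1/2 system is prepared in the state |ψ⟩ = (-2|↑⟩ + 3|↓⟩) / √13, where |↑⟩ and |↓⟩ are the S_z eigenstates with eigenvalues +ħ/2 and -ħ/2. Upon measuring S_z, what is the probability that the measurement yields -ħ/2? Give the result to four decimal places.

0.6923

The -ħ/2 outcome corresponds to |↓⟩. Its amplitude in |ψ⟩ is 3/√13.
P = |3|² / 13 = 9/13.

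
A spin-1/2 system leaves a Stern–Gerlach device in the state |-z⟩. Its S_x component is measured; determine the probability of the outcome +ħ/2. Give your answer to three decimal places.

In the S_z basis, |-z⟩ = |-z⟩ and |+x⟩ = (|+z⟩ + |-z⟩)/√2.
|⟨+x|-z⟩|² = 1/2.

0.500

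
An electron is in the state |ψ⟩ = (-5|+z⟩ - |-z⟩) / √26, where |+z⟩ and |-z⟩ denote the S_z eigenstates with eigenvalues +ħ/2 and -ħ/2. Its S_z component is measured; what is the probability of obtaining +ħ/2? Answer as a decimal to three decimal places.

The +ħ/2 outcome corresponds to |+z⟩. Its amplitude in |ψ⟩ is -5/√26.
P = |-5|² / 26 = 25/26.

0.962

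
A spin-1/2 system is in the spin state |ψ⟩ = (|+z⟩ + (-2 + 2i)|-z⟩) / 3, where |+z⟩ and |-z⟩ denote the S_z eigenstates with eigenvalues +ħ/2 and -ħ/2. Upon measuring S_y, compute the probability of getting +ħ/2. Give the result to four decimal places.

|+y⟩ = (|+z⟩ + i|-z⟩)/√2, so ⟨+y|ψ⟩ = (3 + 2i) / (√2·3).
P = |3 + 2i|² / 18 = 13/18.

0.7222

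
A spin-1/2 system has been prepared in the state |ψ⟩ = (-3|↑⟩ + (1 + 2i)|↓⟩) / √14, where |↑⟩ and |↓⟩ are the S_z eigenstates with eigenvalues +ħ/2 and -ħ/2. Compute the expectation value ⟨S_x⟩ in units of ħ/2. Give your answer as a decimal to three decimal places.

⟨σ_x⟩ = 2 Re(a* b)/(|a|²+|b|²) with a = -3, b = (1 + 2i).
a* b = (-3 - 6i), so ⟨σ_x⟩ = -6/14.
⟨S_x⟩ = (ħ/2)·⟨σ_x⟩.

-0.429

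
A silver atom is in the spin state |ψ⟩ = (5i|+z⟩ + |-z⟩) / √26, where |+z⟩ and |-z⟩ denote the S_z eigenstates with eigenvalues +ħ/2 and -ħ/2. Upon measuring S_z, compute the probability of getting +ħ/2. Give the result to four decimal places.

The +ħ/2 outcome corresponds to |+z⟩. Its amplitude in |ψ⟩ is 5i/√26.
P = |5i|² / 26 = 25/26.

0.9615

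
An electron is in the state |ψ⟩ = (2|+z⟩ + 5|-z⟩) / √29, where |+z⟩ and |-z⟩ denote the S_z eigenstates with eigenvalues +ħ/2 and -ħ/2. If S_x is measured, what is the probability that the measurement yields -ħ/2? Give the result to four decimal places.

|-x⟩ = (|+z⟩ - |-z⟩)/√2, so ⟨-x|ψ⟩ = (-3) / (√2·√29).
P = |-3|² / 58 = 9/58.

0.1552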